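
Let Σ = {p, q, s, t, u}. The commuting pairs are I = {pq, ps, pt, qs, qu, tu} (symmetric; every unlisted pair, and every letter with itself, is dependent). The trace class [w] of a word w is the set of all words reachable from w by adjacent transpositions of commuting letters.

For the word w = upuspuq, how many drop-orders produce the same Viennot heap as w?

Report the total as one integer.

drop 0:u onto floor
drop 1:p onto {0:u}
drop 2:u onto {1:p}
drop 3:s onto {2:u}
drop 4:p onto {2:u}
drop 5:u onto {3:s, 4:p}
drop 6:q onto floor
ground layer = {0:u, 6:q}
drop-orders for the pieces not yet dropped (sum over which currently-grounded one goes next):
  1 to go: {5} 1  {6} 1
  2 to go: {3,5} 1  {4,5} 1  {5,6} 2
  3 to go: {3,4,5} 2  {3,5,6} 3  {4,5,6} 3
  4 to go: {2,3,4,5} 2  {3,4,5,6} 8
  5 to go: {1,2,3,4,5} 2  {2,3,4,5,6} 10
  if 0:u drops first: 12 orders
  if 6:q drops first: 2 orders
heap linearizations: 14

14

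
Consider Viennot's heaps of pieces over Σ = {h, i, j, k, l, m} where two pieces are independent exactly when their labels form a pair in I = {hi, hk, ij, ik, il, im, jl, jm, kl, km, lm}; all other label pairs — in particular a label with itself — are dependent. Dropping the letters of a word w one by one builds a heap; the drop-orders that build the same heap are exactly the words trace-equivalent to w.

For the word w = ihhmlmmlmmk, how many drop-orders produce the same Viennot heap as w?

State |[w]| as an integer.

2310

piece 0:i — minimal
piece 1:h — minimal
piece 2:h rests on {1:h}
piece 3:m rests on {2:h}
piece 4:l rests on {2:h}
piece 5:m rests on {3:m}
piece 6:m rests on {5:m}
piece 7:l rests on {4:l}
piece 8:m rests on {6:m}
piece 9:m rests on {8:m}
piece 10:k — minimal
minimal pieces: {0:i, 1:h, 10:k}
ways to finish when only these pieces remain (= sum over removing one remaining piece with nothing left below it):
  1 left: {0}→1  {7}→1  {9}→1  {10}→1
  2 left: {0,7}→2  {0,9}→2  {0,10}→2  {4,7}→1  {7,9}→2  {7,10}→2  {8,9}→1  {9,10}→2
  3 left: {0,4,7}→3  {0,7,9}→6  {0,7,10}→6  {0,8,9}→3  {0,9,10}→6  {4,7,9}→3  {4,7,10}→3  {6,8,9}→1  {7,8,9}→3  {7,9,10}→6  {8,9,10}→3
  4 left: {0,4,7,9}→12  {0,4,7,10}→12  {0,6,8,9}→4  {0,7,8,9}→12  {0,7,9,10}→24  {0,8,9,10}→12  {4,7,8,9}→6  {4,7,9,10}→12  {5,6,8,9}→1  {6,7,8,9}→4  {6,8,9,10}→4  {7,8,9,10}→12
  5 left: {0,4,7,8,9}→30  {0,4,7,9,10}→60  {0,5,6,8,9}→5  {0,6,7,8,9}→20  {0,6,8,9,10}→20  {0,7,8,9,10}→60  {3,5,6,8,9}→1  {4,6,7,8,9}→10  {4,7,8,9,10}→30  {5,6,7,8,9}→5  {5,6,8,9,10}→5  {6,7,8,9,10}→20
  6 left: {0,3,5,6,8,9}→6  {0,4,6,7,8,9}→60  {0,4,7,8,9,10}→180  {0,5,6,7,8,9}→30  {0,5,6,8,9,10}→30  {0,6,7,8,9,10}→120  {3,5,6,7,8,9}→6  {3,5,6,8,9,10}→6  {4,5,6,7,8,9}→15  {4,6,7,8,9,10}→60  {5,6,7,8,9,10}→30
  7 left: {0,3,5,6,7,8,9}→42  {0,3,5,6,8,9,10}→42  {0,4,5,6,7,8,9}→105  {0,4,6,7,8,9,10}→420  {0,5,6,7,8,9,10}→210  {3,4,5,6,7,8,9}→21  {3,5,6,7,8,9,10}→42  {4,5,6,7,8,9,10}→105
  8 left: {0,3,4,5,6,7,8,9}→168  {0,3,5,6,7,8,9,10}→336  {0,4,5,6,7,8,9,10}→840  {2,3,4,5,6,7,8,9}→21  {3,4,5,6,7,8,9,10}→168
  9 left: {0,2,3,4,5,6,7,8,9}→189  {0,3,4,5,6,7,8,9,10}→1512  {1,2,3,4,5,6,7,8,9}→21  {2,3,4,5,6,7,8,9,10}→189
  placing 0:i first → 210 extensions
  placing 1:h first → 1890 extensions
  placing 10:k first → 210 extensions
total linear extensions = 2310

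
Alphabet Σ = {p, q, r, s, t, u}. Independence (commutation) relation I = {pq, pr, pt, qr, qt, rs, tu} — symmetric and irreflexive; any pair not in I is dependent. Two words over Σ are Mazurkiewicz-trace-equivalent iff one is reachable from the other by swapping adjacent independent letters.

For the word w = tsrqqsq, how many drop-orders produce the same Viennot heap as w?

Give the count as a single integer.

6

drop 0:t onto floor
drop 1:s onto {0:t}
drop 2:r onto {0:t}
drop 3:q onto {1:s}
drop 4:q onto {3:q}
drop 5:s onto {4:q}
drop 6:q onto {5:s}
ground layer = {0:t}
drop-orders for the pieces not yet dropped (sum over which currently-grounded one goes next):
  1 to go: {2} 1  {6} 1
  2 to go: {2,6} 2  {5,6} 1
  3 to go: {2,5,6} 3  {4,5,6} 1
  4 to go: {2,4,5,6} 4  {3,4,5,6} 1
  5 to go: {1,3,4,5,6} 1  {2,3,4,5,6} 5
  if 0:t drops first: 6 orders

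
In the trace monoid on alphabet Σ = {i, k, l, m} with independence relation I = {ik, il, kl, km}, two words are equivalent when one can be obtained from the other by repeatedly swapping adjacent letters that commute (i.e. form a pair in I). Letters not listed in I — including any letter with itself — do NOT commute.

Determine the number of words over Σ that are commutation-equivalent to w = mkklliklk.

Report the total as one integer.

504

#0=m has no predecessor
#1=k has no predecessor
#2=k depends on [1:k]
#3=l depends on [0:m]
#4=l depends on [3:l]
#5=i depends on [0:m]
#6=k depends on [2:k]
#7=l depends on [4:l]
#8=k depends on [6:k]
sources: [0:m, 1:k]
N(rest) = Σ N(rest − s) over sources s of rest; N(one piece) = 1:
  size 1 → [5]=1  [7]=1  [8]=1
  size 2 → [4,7]=1  [5,7]=2  [5,8]=2  [6,8]=1  [7,8]=2
  size 3 → [2,6,8]=1  [3,4,7]=1  [4,5,7]=3  [4,7,8]=3  [5,6,8]=3  [5,7,8]=6  [6,7,8]=3
  size 4 → [1,2,6,8]=1  [2,5,6,8]=4  [2,6,7,8]=4  [3,4,5,7]=4  [3,4,7,8]=4  [4,5,7,8]=12  [4,6,7,8]=6  [5,6,7,8]=12
  size 5 → [0,3,4,5,7]=4  [1,2,5,6,8]=5  [1,2,6,7,8]=5  [2,4,6,7,8]=10  [2,5,6,7,8]=20  [3,4,5,7,8]=20  [3,4,6,7,8]=10  [4,5,6,7,8]=30
  size 6 → [0,3,4,5,7,8]=24  [1,2,4,6,7,8]=15  [1,2,5,6,7,8]=30  [2,3,4,6,7,8]=20  [2,4,5,6,7,8]=60  [3,4,5,6,7,8]=60
  size 7 → [0,3,4,5,6,7,8]=84  [1,2,3,4,6,7,8]=35  [1,2,4,5,6,7,8]=105  [2,3,4,5,6,7,8]=140
  first=0(m) contributes 280
  first=1(k) contributes 224
|[w]| = 504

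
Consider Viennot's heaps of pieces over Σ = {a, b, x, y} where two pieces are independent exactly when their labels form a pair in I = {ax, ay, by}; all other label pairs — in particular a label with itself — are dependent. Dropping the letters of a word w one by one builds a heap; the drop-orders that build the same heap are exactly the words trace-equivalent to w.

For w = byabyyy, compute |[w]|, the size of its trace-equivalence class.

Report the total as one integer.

0(b) covers ∅
1(y) covers ∅
2(a) covers 0:b
3(b) covers 2:a
4(y) covers 1:y
5(y) covers 4:y
6(y) covers 5:y
floor of heap: 0:b, 1:y
completions by unplaced set U, small U first (add the entries for U minus each lowest piece of U):
  |U|=1: {3}:1  {6}:1
  |U|=2: {2,3}:1  {3,6}:2  {5,6}:1
  |U|=3: {0,2,3}:1  {2,3,6}:3  {3,5,6}:3  {4,5,6}:1
  |U|=4: {0,2,3,6}:4  {1,4,5,6}:1  {2,3,5,6}:6  {3,4,5,6}:4
  |U|=5: {0,2,3,5,6}:10  {1,3,4,5,6}:5  {2,3,4,5,6}:10
  start at 0(b): 15
  start at 1(y): 20
sum over floor = 35

35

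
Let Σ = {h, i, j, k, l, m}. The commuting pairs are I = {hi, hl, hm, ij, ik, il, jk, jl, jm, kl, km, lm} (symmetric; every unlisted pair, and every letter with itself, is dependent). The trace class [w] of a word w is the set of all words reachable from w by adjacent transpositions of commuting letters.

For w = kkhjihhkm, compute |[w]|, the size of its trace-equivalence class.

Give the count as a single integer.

36

drop 0:k onto floor
drop 1:k onto {0:k}
drop 2:h onto {1:k}
drop 3:j onto {2:h}
drop 4:i onto floor
drop 5:h onto {3:j}
drop 6:h onto {5:h}
drop 7:k onto {6:h}
drop 8:m onto {4:i}
ground layer = {0:k, 4:i}
drop-orders for the pieces not yet dropped (sum over which currently-grounded one goes next):
  1 to go: {7} 1  {8} 1
  2 to go: {4,8} 1  {6,7} 1  {7,8} 2
  3 to go: {4,7,8} 3  {5,6,7} 1  {6,7,8} 3
  4 to go: {3,5,6,7} 1  {4,6,7,8} 6  {5,6,7,8} 4
  5 to go: {2,3,5,6,7} 1  {3,5,6,7,8} 5  {4,5,6,7,8} 10
  6 to go: {1,2,3,5,6,7} 1  {2,3,5,6,7,8} 6  {3,4,5,6,7,8} 15
  7 to go: {0,1,2,3,5,6,7} 1  {1,2,3,5,6,7,8} 7  {2,3,4,5,6,7,8} 21
  if 0:k drops first: 28 orders
  if 4:i drops first: 8 orders
heap linearizations: 36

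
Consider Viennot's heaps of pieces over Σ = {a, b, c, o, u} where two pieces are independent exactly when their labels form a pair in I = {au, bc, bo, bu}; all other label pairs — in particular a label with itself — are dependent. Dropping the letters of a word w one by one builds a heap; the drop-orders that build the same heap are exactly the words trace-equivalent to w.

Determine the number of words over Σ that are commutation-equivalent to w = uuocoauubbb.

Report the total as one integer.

piece 0:u — minimal
piece 1:u rests on {0:u}
piece 2:o rests on {1:u}
piece 3:c rests on {2:o}
piece 4:o rests on {3:c}
piece 5:a rests on {4:o}
piece 6:u rests on {4:o}
piece 7:u rests on {6:u}
piece 8:b rests on {5:a}
piece 9:b rests on {8:b}
piece 10:b rests on {9:b}
minimal pieces: {0:u}
ways to finish when only these pieces remain (= sum over removing one remaining piece with nothing left below it):
  1 left: {7}→1  {10}→1
  2 left: {6,7}→1  {7,10}→2  {9,10}→1
  3 left: {6,7,10}→3  {7,9,10}→3  {8,9,10}→1
  4 left: {5,8,9,10}→1  {6,7,9,10}→6  {7,8,9,10}→4
  5 left: {5,7,8,9,10}→5  {6,7,8,9,10}→10
  6 left: {5,6,7,8,9,10}→15
  7 left: {4,5,6,7,8,9,10}→15
  8 left: {3,4,5,6,7,8,9,10}→15
  9 left: {2,3,4,5,6,7,8,9,10}→15
  placing 0:u first → 15 extensions

15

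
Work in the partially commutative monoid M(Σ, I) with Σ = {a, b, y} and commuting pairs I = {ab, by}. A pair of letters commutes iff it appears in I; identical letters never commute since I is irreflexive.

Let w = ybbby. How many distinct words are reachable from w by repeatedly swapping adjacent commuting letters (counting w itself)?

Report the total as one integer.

#0=y has no predecessor
#1=b has no predecessor
#2=b depends on [1:b]
#3=b depends on [2:b]
#4=y depends on [0:y]
sources: [0:y, 1:b]
N(rest) = Σ N(rest − s) over sources s of rest; N(one piece) = 1:
  size 1 → [3]=1  [4]=1
  size 2 → [0,4]=1  [2,3]=1  [3,4]=2
  size 3 → [0,3,4]=3  [1,2,3]=1  [2,3,4]=3
  first=0(y) contributes 4
  first=1(b) contributes 6
|[w]| = 10

10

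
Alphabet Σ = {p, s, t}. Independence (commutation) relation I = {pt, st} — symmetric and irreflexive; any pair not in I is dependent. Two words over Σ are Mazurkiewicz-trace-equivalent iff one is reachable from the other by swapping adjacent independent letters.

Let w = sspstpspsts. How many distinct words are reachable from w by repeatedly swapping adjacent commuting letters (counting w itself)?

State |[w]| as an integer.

55

0(s) covers ∅
1(s) covers 0:s
2(p) covers 1:s
3(s) covers 2:p
4(t) covers ∅
5(p) covers 3:s
6(s) covers 5:p
7(p) covers 6:s
8(s) covers 7:p
9(t) covers 4:t
10(s) covers 8:s
floor of heap: 0:s, 4:t
completions by unplaced set U, small U first (add the entries for U minus each lowest piece of U):
  |U|=1: {9}:1  {10}:1
  |U|=2: {4,9}:1  {8,10}:1  {9,10}:2
  |U|=3: {4,9,10}:3  {7,8,10}:1  {8,9,10}:3
  |U|=4: {4,8,9,10}:6  {6,7,8,10}:1  {7,8,9,10}:4
  |U|=5: {4,7,8,9,10}:10  {5,6,7,8,10}:1  {6,7,8,9,10}:5
  |U|=6: {3,5,6,7,8,10}:1  {4,6,7,8,9,10}:15  {5,6,7,8,9,10}:6
  |U|=7: {2,3,5,6,7,8,10}:1  {3,5,6,7,8,9,10}:7  {4,5,6,7,8,9,10}:21
  |U|=8: {1,2,3,5,6,7,8,10}:1  {2,3,5,6,7,8,9,10}:8  {3,4,5,6,7,8,9,10}:28
  |U|=9: {0,1,2,3,5,6,7,8,10}:1  {1,2,3,5,6,7,8,9,10}:9  {2,3,4,5,6,7,8,9,10}:36
  start at 0(s): 45
  start at 4(t): 10
sum over floor = 55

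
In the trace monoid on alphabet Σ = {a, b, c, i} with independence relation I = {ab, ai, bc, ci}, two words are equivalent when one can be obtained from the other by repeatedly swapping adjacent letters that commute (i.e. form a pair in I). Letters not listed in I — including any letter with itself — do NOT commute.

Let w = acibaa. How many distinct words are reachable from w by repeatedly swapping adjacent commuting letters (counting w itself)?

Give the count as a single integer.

15

#0=a has no predecessor
#1=c depends on [0:a]
#2=i has no predecessor
#3=b depends on [2:i]
#4=a depends on [1:c]
#5=a depends on [4:a]
sources: [0:a, 2:i]
N(rest) = Σ N(rest − s) over sources s of rest; N(one piece) = 1:
  size 1 → [3]=1  [5]=1
  size 2 → [2,3]=1  [3,5]=2  [4,5]=1
  size 3 → [1,4,5]=1  [2,3,5]=3  [3,4,5]=3
  size 4 → [0,1,4,5]=1  [1,3,4,5]=4  [2,3,4,5]=6
  first=0(a) contributes 10
  first=2(i) contributes 5
|[w]| = 15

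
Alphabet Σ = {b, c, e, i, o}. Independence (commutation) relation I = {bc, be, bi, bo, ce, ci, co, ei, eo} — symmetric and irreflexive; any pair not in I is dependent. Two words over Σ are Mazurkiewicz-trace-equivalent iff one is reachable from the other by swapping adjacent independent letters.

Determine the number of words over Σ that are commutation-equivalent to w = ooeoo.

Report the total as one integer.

0(o) covers ∅
1(o) covers 0:o
2(e) covers ∅
3(o) covers 1:o
4(o) covers 3:o
floor of heap: 0:o, 2:e
completions by unplaced set U, small U first (add the entries for U minus each lowest piece of U):
  |U|=1: {2}:1  {4}:1
  |U|=2: {2,4}:2  {3,4}:1
  |U|=3: {1,3,4}:1  {2,3,4}:3
  start at 0(o): 4
  start at 2(e): 1
sum over floor = 5

5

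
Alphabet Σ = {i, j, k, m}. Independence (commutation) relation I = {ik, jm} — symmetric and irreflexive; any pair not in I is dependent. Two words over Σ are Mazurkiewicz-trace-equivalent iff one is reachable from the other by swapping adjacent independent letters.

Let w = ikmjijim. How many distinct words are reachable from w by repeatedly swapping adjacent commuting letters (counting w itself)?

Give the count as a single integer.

#0=i has no predecessor
#1=k has no predecessor
#2=m depends on [0:i, 1:k]
#3=j depends on [0:i, 1:k]
#4=i depends on [2:m, 3:j]
#5=j depends on [4:i]
#6=i depends on [5:j]
#7=m depends on [6:i]
sources: [0:i, 1:k]
N(rest) = Σ N(rest − s) over sources s of rest; N(one piece) = 1:
  size 1 → [7]=1
  size 2 → [6,7]=1
  size 3 → [5,6,7]=1
  size 4 → [4,5,6,7]=1
  size 5 → [2,4,5,6,7]=1  [3,4,5,6,7]=1
  size 6 → [2,3,4,5,6,7]=2
  first=0(i) contributes 2
  first=1(k) contributes 2
|[w]| = 4

4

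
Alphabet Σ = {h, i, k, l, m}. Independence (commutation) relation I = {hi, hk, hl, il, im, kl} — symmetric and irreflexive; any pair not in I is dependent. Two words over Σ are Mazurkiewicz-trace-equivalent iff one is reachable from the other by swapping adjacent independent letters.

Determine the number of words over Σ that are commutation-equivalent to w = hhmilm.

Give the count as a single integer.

0(h) covers ∅
1(h) covers 0:h
2(m) covers 1:h
3(i) covers ∅
4(l) covers 2:m
5(m) covers 4:l
floor of heap: 0:h, 3:i
completions by unplaced set U, small U first (add the entries for U minus each lowest piece of U):
  |U|=1: {3}:1  {5}:1
  |U|=2: {3,5}:2  {4,5}:1
  |U|=3: {2,4,5}:1  {3,4,5}:3
  |U|=4: {1,2,4,5}:1  {2,3,4,5}:4
  start at 0(h): 5
  start at 3(i): 1
sum over floor = 6

6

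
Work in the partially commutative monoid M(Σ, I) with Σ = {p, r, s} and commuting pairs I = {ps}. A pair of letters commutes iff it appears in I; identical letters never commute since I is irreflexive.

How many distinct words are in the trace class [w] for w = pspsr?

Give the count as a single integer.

#0=p has no predecessor
#1=s has no predecessor
#2=p depends on [0:p]
#3=s depends on [1:s]
#4=r depends on [2:p, 3:s]
sources: [0:p, 1:s]
N(rest) = Σ N(rest − s) over sources s of rest; N(one piece) = 1:
  size 1 → [4]=1
  size 2 → [2,4]=1  [3,4]=1
  size 3 → [0,2,4]=1  [1,3,4]=1  [2,3,4]=2
  first=0(p) contributes 3
  first=1(s) contributes 3
|[w]| = 6

6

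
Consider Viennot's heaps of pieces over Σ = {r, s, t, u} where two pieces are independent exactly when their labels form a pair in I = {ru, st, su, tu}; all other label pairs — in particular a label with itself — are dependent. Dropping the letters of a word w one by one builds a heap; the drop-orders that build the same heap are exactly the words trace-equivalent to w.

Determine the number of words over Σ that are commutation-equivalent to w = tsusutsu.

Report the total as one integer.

560

0(t) covers ∅
1(s) covers ∅
2(u) covers ∅
3(s) covers 1:s
4(u) covers 2:u
5(t) covers 0:t
6(s) covers 3:s
7(u) covers 4:u
floor of heap: 0:t, 1:s, 2:u
completions by unplaced set U, small U first (add the entries for U minus each lowest piece of U):
  |U|=1: {5}:1  {6}:1  {7}:1
  |U|=2: {0,5}:1  {3,6}:1  {4,7}:1  {5,6}:2  {5,7}:2  {6,7}:2
  |U|=3: {0,5,6}:3  {0,5,7}:3  {1,3,6}:1  {2,4,7}:1  {3,5,6}:3  {3,6,7}:3  {4,5,7}:3  {4,6,7}:3  {5,6,7}:6
  |U|=4: {0,3,5,6}:6  {0,4,5,7}:6  {0,5,6,7}:12  {1,3,5,6}:4  {1,3,6,7}:4  {2,4,5,7}:4  {2,4,6,7}:4  {3,4,6,7}:6  {3,5,6,7}:12  {4,5,6,7}:12
  |U|=5: {0,1,3,5,6}:10  {0,2,4,5,7}:10  {0,3,5,6,7}:30  {0,4,5,6,7}:30  {1,3,4,6,7}:10  {1,3,5,6,7}:20  {2,3,4,6,7}:10  {2,4,5,6,7}:20  {3,4,5,6,7}:30
  |U|=6: {0,1,3,5,6,7}:60  {0,2,4,5,6,7}:60  {0,3,4,5,6,7}:90  {1,2,3,4,6,7}:20  {1,3,4,5,6,7}:60  {2,3,4,5,6,7}:60
  start at 0(t): 140
  start at 1(s): 210
  start at 2(u): 210
sum over floor = 560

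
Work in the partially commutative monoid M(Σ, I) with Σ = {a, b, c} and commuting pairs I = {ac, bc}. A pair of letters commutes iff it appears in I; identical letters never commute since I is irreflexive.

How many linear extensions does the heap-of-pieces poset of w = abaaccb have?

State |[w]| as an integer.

piece 0:a — minimal
piece 1:b rests on {0:a}
piece 2:a rests on {1:b}
piece 3:a rests on {2:a}
piece 4:c — minimal
piece 5:c rests on {4:c}
piece 6:b rests on {3:a}
minimal pieces: {0:a, 4:c}
ways to finish when only these pieces remain (= sum over removing one remaining piece with nothing left below it):
  1 left: {5}→1  {6}→1
  2 left: {3,6}→1  {4,5}→1  {5,6}→2
  3 left: {2,3,6}→1  {3,5,6}→3  {4,5,6}→3
  4 left: {1,2,3,6}→1  {2,3,5,6}→4  {3,4,5,6}→6
  5 left: {0,1,2,3,6}→1  {1,2,3,5,6}→5  {2,3,4,5,6}→10
  placing 0:a first → 15 extensions
  placing 4:c first → 6 extensions
total linear extensions = 21

21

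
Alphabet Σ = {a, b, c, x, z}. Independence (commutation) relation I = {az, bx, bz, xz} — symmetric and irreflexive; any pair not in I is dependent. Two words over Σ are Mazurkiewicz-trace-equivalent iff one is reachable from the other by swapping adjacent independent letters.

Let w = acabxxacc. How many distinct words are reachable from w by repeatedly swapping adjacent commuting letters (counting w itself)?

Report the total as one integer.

#0=a has no predecessor
#1=c depends on [0:a]
#2=a depends on [1:c]
#3=b depends on [2:a]
#4=x depends on [2:a]
#5=x depends on [4:x]
#6=a depends on [3:b, 5:x]
#7=c depends on [6:a]
#8=c depends on [7:c]
sources: [0:a]
N(rest) = Σ N(rest − s) over sources s of rest; N(one piece) = 1:
  size 1 → [8]=1
  size 2 → [7,8]=1
  size 3 → [6,7,8]=1
  size 4 → [3,6,7,8]=1  [5,6,7,8]=1
  size 5 → [3,5,6,7,8]=2  [4,5,6,7,8]=1
  size 6 → [3,4,5,6,7,8]=3
  size 7 → [2,3,4,5,6,7,8]=3
  first=0(a) contributes 3

3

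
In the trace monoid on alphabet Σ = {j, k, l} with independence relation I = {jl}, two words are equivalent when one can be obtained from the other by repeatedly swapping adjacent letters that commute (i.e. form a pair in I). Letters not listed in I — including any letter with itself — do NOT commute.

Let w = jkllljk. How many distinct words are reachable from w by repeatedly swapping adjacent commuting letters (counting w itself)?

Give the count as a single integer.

4

#0=j has no predecessor
#1=k depends on [0:j]
#2=l depends on [1:k]
#3=l depends on [2:l]
#4=l depends on [3:l]
#5=j depends on [1:k]
#6=k depends on [4:l, 5:j]
sources: [0:j]
N(rest) = Σ N(rest − s) over sources s of rest; N(one piece) = 1:
  size 1 → [6]=1
  size 2 → [4,6]=1  [5,6]=1
  size 3 → [3,4,6]=1  [4,5,6]=2
  size 4 → [2,3,4,6]=1  [3,4,5,6]=3
  size 5 → [2,3,4,5,6]=4
  first=0(j) contributes 4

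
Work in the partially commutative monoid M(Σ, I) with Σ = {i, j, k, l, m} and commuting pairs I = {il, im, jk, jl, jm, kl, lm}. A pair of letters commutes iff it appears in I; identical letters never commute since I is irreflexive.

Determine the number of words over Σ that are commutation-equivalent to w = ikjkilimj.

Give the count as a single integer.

#0=i has no predecessor
#1=k depends on [0:i]
#2=j depends on [0:i]
#3=k depends on [1:k]
#4=i depends on [2:j, 3:k]
#5=l has no predecessor
#6=i depends on [4:i]
#7=m depends on [3:k]
#8=j depends on [6:i]
sources: [0:i, 5:l]
N(rest) = Σ N(rest − s) over sources s of rest; N(one piece) = 1:
  size 1 → [5]=1  [7]=1  [8]=1
  size 2 → [5,7]=2  [5,8]=2  [6,8]=1  [7,8]=2
  size 3 → [4,6,8]=1  [5,6,8]=3  [5,7,8]=6  [6,7,8]=3
  size 4 → [2,4,6,8]=1  [4,5,6,8]=4  [4,6,7,8]=4  [5,6,7,8]=12
  size 5 → [2,4,5,6,8]=5  [2,4,6,7,8]=5  [3,4,6,7,8]=4  [4,5,6,7,8]=20
  size 6 → [1,3,4,6,7,8]=4  [2,3,4,6,7,8]=9  [2,4,5,6,7,8]=30  [3,4,5,6,7,8]=24
  size 7 → [1,2,3,4,6,7,8]=13  [1,3,4,5,6,7,8]=28  [2,3,4,5,6,7,8]=63
  first=0(i) contributes 104
  first=5(l) contributes 13
|[w]| = 117

117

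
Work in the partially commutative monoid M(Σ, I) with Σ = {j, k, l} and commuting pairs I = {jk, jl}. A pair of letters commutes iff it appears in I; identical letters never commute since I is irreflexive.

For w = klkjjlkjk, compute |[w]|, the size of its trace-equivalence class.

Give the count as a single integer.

#0=k has no predecessor
#1=l depends on [0:k]
#2=k depends on [1:l]
#3=j has no predecessor
#4=j depends on [3:j]
#5=l depends on [2:k]
#6=k depends on [5:l]
#7=j depends on [4:j]
#8=k depends on [6:k]
sources: [0:k, 3:j]
N(rest) = Σ N(rest − s) over sources s of rest; N(one piece) = 1:
  size 1 → [7]=1  [8]=1
  size 2 → [4,7]=1  [6,8]=1  [7,8]=2
  size 3 → [3,4,7]=1  [4,7,8]=3  [5,6,8]=1  [6,7,8]=3
  size 4 → [2,5,6,8]=1  [3,4,7,8]=4  [4,6,7,8]=6  [5,6,7,8]=4
  size 5 → [1,2,5,6,8]=1  [2,5,6,7,8]=5  [3,4,6,7,8]=10  [4,5,6,7,8]=10
  size 6 → [0,1,2,5,6,8]=1  [1,2,5,6,7,8]=6  [2,4,5,6,7,8]=15  [3,4,5,6,7,8]=20
  size 7 → [0,1,2,5,6,7,8]=7  [1,2,4,5,6,7,8]=21  [2,3,4,5,6,7,8]=35
  first=0(k) contributes 56
  first=3(j) contributes 28
|[w]| = 84

84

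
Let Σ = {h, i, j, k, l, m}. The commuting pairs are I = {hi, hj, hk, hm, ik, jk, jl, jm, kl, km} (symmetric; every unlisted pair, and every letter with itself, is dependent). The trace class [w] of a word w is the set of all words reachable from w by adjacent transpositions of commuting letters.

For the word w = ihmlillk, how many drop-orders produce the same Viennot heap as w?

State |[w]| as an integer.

24

piece 0:i — minimal
piece 1:h — minimal
piece 2:m rests on {0:i}
piece 3:l rests on {1:h, 2:m}
piece 4:i rests on {3:l}
piece 5:l rests on {4:i}
piece 6:l rests on {5:l}
piece 7:k — minimal
minimal pieces: {0:i, 1:h, 7:k}
ways to finish when only these pieces remain (= sum over removing one remaining piece with nothing left below it):
  1 left: {6}→1  {7}→1
  2 left: {5,6}→1  {6,7}→2
  3 left: {4,5,6}→1  {5,6,7}→3
  4 left: {3,4,5,6}→1  {4,5,6,7}→4
  5 left: {1,3,4,5,6}→1  {2,3,4,5,6}→1  {3,4,5,6,7}→5
  6 left: {0,2,3,4,5,6}→1  {1,2,3,4,5,6}→2  {1,3,4,5,6,7}→6  {2,3,4,5,6,7}→6
  placing 0:i first → 14 extensions
  placing 1:h first → 7 extensions
  placing 7:k first → 3 extensions
total linear extensions = 24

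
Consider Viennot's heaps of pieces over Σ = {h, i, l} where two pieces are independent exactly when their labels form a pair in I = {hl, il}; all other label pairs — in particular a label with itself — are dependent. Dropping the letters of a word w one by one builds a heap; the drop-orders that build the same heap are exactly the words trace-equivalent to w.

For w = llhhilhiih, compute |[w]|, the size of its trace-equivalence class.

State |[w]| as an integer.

120

piece 0:l — minimal
piece 1:l rests on {0:l}
piece 2:h — minimal
piece 3:h rests on {2:h}
piece 4:i rests on {3:h}
piece 5:l rests on {1:l}
piece 6:h rests on {4:i}
piece 7:i rests on {6:h}
piece 8:i rests on {7:i}
piece 9:h rests on {8:i}
minimal pieces: {0:l, 2:h}
ways to finish when only these pieces remain (= sum over removing one remaining piece with nothing left below it):
  1 left: {5}→1  {9}→1
  2 left: {1,5}→1  {5,9}→2  {8,9}→1
  3 left: {0,1,5}→1  {1,5,9}→3  {5,8,9}→3  {7,8,9}→1
  4 left: {0,1,5,9}→4  {1,5,8,9}→6  {5,7,8,9}→4  {6,7,8,9}→1
  5 left: {0,1,5,8,9}→10  {1,5,7,8,9}→10  {4,6,7,8,9}→1  {5,6,7,8,9}→5
  6 left: {0,1,5,7,8,9}→20  {1,5,6,7,8,9}→15  {3,4,6,7,8,9}→1  {4,5,6,7,8,9}→6
  7 left: {0,1,5,6,7,8,9}→35  {1,4,5,6,7,8,9}→21  {2,3,4,6,7,8,9}→1  {3,4,5,6,7,8,9}→7
  8 left: {0,1,4,5,6,7,8,9}→56  {1,3,4,5,6,7,8,9}→28  {2,3,4,5,6,7,8,9}→8
  placing 0:l first → 36 extensions
  placing 2:h first → 84 extensions
total linear extensions = 120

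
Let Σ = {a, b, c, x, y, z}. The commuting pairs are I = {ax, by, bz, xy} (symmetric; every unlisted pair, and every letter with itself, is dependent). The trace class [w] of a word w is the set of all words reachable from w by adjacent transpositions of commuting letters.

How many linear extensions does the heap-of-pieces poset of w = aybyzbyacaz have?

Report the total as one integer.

15

#0=a has no predecessor
#1=y depends on [0:a]
#2=b depends on [0:a]
#3=y depends on [1:y]
#4=z depends on [3:y]
#5=b depends on [2:b]
#6=y depends on [4:z]
#7=a depends on [5:b, 6:y]
#8=c depends on [7:a]
#9=a depends on [8:c]
#10=z depends on [9:a]
sources: [0:a]
N(rest) = Σ N(rest − s) over sources s of rest; N(one piece) = 1:
  size 1 → [10]=1
  size 2 → [9,10]=1
  size 3 → [8,9,10]=1
  size 4 → [7,8,9,10]=1
  size 5 → [5,7,8,9,10]=1  [6,7,8,9,10]=1
  size 6 → [2,5,7,8,9,10]=1  [4,6,7,8,9,10]=1  [5,6,7,8,9,10]=2
  size 7 → [2,5,6,7,8,9,10]=3  [3,4,6,7,8,9,10]=1  [4,5,6,7,8,9,10]=3
  size 8 → [1,3,4,6,7,8,9,10]=1  [2,4,5,6,7,8,9,10]=6  [3,4,5,6,7,8,9,10]=4
  size 9 → [1,3,4,5,6,7,8,9,10]=5  [2,3,4,5,6,7,8,9,10]=10
  first=0(a) contributes 15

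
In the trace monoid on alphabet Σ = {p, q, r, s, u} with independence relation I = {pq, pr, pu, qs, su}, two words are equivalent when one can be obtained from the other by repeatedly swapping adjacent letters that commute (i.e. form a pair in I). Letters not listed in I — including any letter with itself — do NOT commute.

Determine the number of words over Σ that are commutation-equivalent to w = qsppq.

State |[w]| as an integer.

0(q) covers ∅
1(s) covers ∅
2(p) covers 1:s
3(p) covers 2:p
4(q) covers 0:q
floor of heap: 0:q, 1:s
completions by unplaced set U, small U first (add the entries for U minus each lowest piece of U):
  |U|=1: {3}:1  {4}:1
  |U|=2: {0,4}:1  {2,3}:1  {3,4}:2
  |U|=3: {0,3,4}:3  {1,2,3}:1  {2,3,4}:3
  start at 0(q): 4
  start at 1(s): 6
sum over floor = 10

10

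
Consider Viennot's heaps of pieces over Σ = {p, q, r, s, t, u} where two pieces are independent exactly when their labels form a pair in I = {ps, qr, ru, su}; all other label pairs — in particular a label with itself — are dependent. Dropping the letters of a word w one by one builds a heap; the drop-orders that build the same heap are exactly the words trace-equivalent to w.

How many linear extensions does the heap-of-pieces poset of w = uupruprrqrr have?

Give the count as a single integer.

0(u) covers ∅
1(u) covers 0:u
2(p) covers 1:u
3(r) covers 2:p
4(u) covers 2:p
5(p) covers 3:r, 4:u
6(r) covers 5:p
7(r) covers 6:r
8(q) covers 5:p
9(r) covers 7:r
10(r) covers 9:r
floor of heap: 0:u
completions by unplaced set U, small U first (add the entries for U minus each lowest piece of U):
  |U|=1: {8}:1  {10}:1
  |U|=2: {8,10}:2  {9,10}:1
  |U|=3: {7,9,10}:1  {8,9,10}:3
  |U|=4: {6,7,9,10}:1  {7,8,9,10}:4
  |U|=5: {6,7,8,9,10}:5
  |U|=6: {5,6,7,8,9,10}:5
  |U|=7: {3,5,6,7,8,9,10}:5  {4,5,6,7,8,9,10}:5
  |U|=8: {3,4,5,6,7,8,9,10}:10
  |U|=9: {2,3,4,5,6,7,8,9,10}:10
  start at 0(u): 10

10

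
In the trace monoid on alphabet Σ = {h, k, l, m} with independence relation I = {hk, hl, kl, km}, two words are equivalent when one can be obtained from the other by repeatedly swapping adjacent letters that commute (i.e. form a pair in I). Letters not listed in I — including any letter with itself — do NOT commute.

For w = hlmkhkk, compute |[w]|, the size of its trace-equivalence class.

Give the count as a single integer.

piece 0:h — minimal
piece 1:l — minimal
piece 2:m rests on {0:h, 1:l}
piece 3:k — minimal
piece 4:h rests on {2:m}
piece 5:k rests on {3:k}
piece 6:k rests on {5:k}
minimal pieces: {0:h, 1:l, 3:k}
ways to finish when only these pieces remain (= sum over removing one remaining piece with nothing left below it):
  1 left: {4}→1  {6}→1
  2 left: {2,4}→1  {4,6}→2  {5,6}→1
  3 left: {0,2,4}→1  {1,2,4}→1  {2,4,6}→3  {3,5,6}→1  {4,5,6}→3
  4 left: {0,1,2,4}→2  {0,2,4,6}→4  {1,2,4,6}→4  {2,4,5,6}→6  {3,4,5,6}→4
  5 left: {0,1,2,4,6}→10  {0,2,4,5,6}→10  {1,2,4,5,6}→10  {2,3,4,5,6}→10
  placing 0:h first → 20 extensions
  placing 1:l first → 20 extensions
  placing 3:k first → 30 extensions
total linear extensions = 70

70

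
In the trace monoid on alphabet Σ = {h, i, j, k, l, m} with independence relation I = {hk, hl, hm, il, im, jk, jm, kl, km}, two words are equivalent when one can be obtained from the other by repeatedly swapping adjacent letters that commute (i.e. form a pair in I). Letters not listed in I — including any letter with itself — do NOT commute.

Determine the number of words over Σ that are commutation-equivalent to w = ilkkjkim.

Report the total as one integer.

78

drop 0:i onto floor
drop 1:l onto floor
drop 2:k onto {0:i}
drop 3:k onto {2:k}
drop 4:j onto {0:i, 1:l}
drop 5:k onto {3:k}
drop 6:i onto {4:j, 5:k}
drop 7:m onto {1:l}
ground layer = {0:i, 1:l}
drop-orders for the pieces not yet dropped (sum over which currently-grounded one goes next):
  1 to go: {6} 1  {7} 1
  2 to go: {4,6} 1  {5,6} 1  {6,7} 2
  3 to go: {3,5,6} 1  {4,5,6} 2  {4,6,7} 3  {5,6,7} 3
  4 to go: {1,4,6,7} 3  {2,3,5,6} 1  {3,4,5,6} 3  {3,5,6,7} 4  {4,5,6,7} 8
  5 to go: {1,4,5,6,7} 11  {2,3,4,5,6} 4  {2,3,5,6,7} 5  {3,4,5,6,7} 15
  6 to go: {0,2,3,4,5,6} 4  {1,3,4,5,6,7} 26  {2,3,4,5,6,7} 24
  if 0:i drops first: 50 orders
  if 1:l drops first: 28 orders
heap linearizations: 78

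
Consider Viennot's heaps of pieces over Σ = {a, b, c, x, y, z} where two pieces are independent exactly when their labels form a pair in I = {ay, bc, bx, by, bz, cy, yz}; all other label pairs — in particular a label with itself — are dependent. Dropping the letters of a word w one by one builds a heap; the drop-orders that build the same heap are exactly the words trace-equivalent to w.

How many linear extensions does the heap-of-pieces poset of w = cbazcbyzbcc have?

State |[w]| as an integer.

462

drop 0:c onto floor
drop 1:b onto floor
drop 2:a onto {0:c, 1:b}
drop 3:z onto {2:a}
drop 4:c onto {3:z}
drop 5:b onto {2:a}
drop 6:y onto floor
drop 7:z onto {4:c}
drop 8:b onto {5:b}
drop 9:c onto {7:z}
drop 10:c onto {9:c}
ground layer = {0:c, 1:b, 6:y}
drop-orders for the pieces not yet dropped (sum over which currently-grounded one goes next):
  1 to go: {6} 1  {8} 1  {10} 1
  2 to go: {5,8} 1  {6,8} 2  {6,10} 2  {8,10} 2  {9,10} 1
  3 to go: {5,6,8} 3  {5,8,10} 3  {6,8,10} 6  {6,9,10} 3  {7,9,10} 1  {8,9,10} 3
  4 to go: {4,7,9,10} 1  {5,6,8,10} 12  {5,8,9,10} 6  {6,7,9,10} 4  {6,8,9,10} 12  {7,8,9,10} 4
  5 to go: {3,4,7,9,10} 1  {4,6,7,9,10} 5  {4,7,8,9,10} 5  {5,6,8,9,10} 30  {5,7,8,9,10} 10  {6,7,8,9,10} 20
  6 to go: {3,4,6,7,9,10} 6  {3,4,7,8,9,10} 6  {4,5,7,8,9,10} 15  {4,6,7,8,9,10} 30  {5,6,7,8,9,10} 60
  7 to go: {3,4,5,7,8,9,10} 21  {3,4,6,7,8,9,10} 42  {4,5,6,7,8,9,10} 105
  8 to go: {2,3,4,5,7,8,9,10} 21  {3,4,5,6,7,8,9,10} 168
  9 to go: {0,2,3,4,5,7,8,9,10} 21  {1,2,3,4,5,7,8,9,10} 21  {2,3,4,5,6,7,8,9,10} 189
  if 0:c drops first: 210 orders
  if 1:b drops first: 210 orders
  if 6:y drops first: 42 orders
heap linearizations: 462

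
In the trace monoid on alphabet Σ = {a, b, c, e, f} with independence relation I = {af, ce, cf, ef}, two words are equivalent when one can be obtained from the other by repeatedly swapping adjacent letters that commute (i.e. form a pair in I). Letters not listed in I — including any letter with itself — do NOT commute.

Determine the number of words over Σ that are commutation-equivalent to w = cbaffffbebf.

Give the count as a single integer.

piece 0:c — minimal
piece 1:b rests on {0:c}
piece 2:a rests on {1:b}
piece 3:f rests on {1:b}
piece 4:f rests on {3:f}
piece 5:f rests on {4:f}
piece 6:f rests on {5:f}
piece 7:b rests on {2:a, 6:f}
piece 8:e rests on {7:b}
piece 9:b rests on {8:e}
piece 10:f rests on {9:b}
minimal pieces: {0:c}
ways to finish when only these pieces remain (= sum over removing one remaining piece with nothing left below it):
  1 left: {10}→1
  2 left: {9,10}→1
  3 left: {8,9,10}→1
  4 left: {7,8,9,10}→1
  5 left: {2,7,8,9,10}→1  {6,7,8,9,10}→1
  6 left: {2,6,7,8,9,10}→2  {5,6,7,8,9,10}→1
  7 left: {2,5,6,7,8,9,10}→3  {4,5,6,7,8,9,10}→1
  8 left: {2,4,5,6,7,8,9,10}→4  {3,4,5,6,7,8,9,10}→1
  9 left: {2,3,4,5,6,7,8,9,10}→5
  placing 0:c first → 5 extensions

5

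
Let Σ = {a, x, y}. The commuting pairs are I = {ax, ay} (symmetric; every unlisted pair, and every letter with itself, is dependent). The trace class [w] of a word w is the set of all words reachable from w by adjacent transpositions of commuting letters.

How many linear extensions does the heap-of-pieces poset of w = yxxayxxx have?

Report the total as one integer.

#0=y has no predecessor
#1=x depends on [0:y]
#2=x depends on [1:x]
#3=a has no predecessor
#4=y depends on [2:x]
#5=x depends on [4:y]
#6=x depends on [5:x]
#7=x depends on [6:x]
sources: [0:y, 3:a]
N(rest) = Σ N(rest − s) over sources s of rest; N(one piece) = 1:
  size 1 → [3]=1  [7]=1
  size 2 → [3,7]=2  [6,7]=1
  size 3 → [3,6,7]=3  [5,6,7]=1
  size 4 → [3,5,6,7]=4  [4,5,6,7]=1
  size 5 → [2,4,5,6,7]=1  [3,4,5,6,7]=5
  size 6 → [1,2,4,5,6,7]=1  [2,3,4,5,6,7]=6
  first=0(y) contributes 7
  first=3(a) contributes 1
|[w]| = 8

8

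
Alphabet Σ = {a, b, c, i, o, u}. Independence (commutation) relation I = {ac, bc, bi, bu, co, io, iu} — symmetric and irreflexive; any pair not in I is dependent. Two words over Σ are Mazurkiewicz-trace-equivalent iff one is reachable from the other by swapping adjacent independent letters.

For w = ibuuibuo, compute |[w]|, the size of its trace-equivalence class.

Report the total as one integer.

0(i) covers ∅
1(b) covers ∅
2(u) covers ∅
3(u) covers 2:u
4(i) covers 0:i
5(b) covers 1:b
6(u) covers 3:u
7(o) covers 5:b, 6:u
floor of heap: 0:i, 1:b, 2:u
completions by unplaced set U, small U first (add the entries for U minus each lowest piece of U):
  |U|=1: {4}:1  {7}:1
  |U|=2: {0,4}:1  {4,7}:2  {5,7}:1  {6,7}:1
  |U|=3: {0,4,7}:3  {1,5,7}:1  {3,6,7}:1  {4,5,7}:3  {4,6,7}:3  {5,6,7}:2
  |U|=4: {0,4,5,7}:6  {0,4,6,7}:6  {1,4,5,7}:4  {1,5,6,7}:3  {2,3,6,7}:1  {3,4,6,7}:4  {3,5,6,7}:3  {4,5,6,7}:8
  |U|=5: {0,1,4,5,7}:10  {0,3,4,6,7}:10  {0,4,5,6,7}:20  {1,3,5,6,7}:6  {1,4,5,6,7}:15  {2,3,4,6,7}:5  {2,3,5,6,7}:4  {3,4,5,6,7}:15
  |U|=6: {0,1,4,5,6,7}:45  {0,2,3,4,6,7}:15  {0,3,4,5,6,7}:45  {1,2,3,5,6,7}:10  {1,3,4,5,6,7}:36  {2,3,4,5,6,7}:24
  start at 0(i): 70
  start at 1(b): 84
  start at 2(u): 126
sum over floor = 280

280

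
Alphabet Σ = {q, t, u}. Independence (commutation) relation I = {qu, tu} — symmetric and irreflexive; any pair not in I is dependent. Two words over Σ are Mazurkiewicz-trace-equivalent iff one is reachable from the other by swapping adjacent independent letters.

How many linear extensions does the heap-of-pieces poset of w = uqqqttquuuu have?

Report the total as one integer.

462

0(u) covers ∅
1(q) covers ∅
2(q) covers 1:q
3(q) covers 2:q
4(t) covers 3:q
5(t) covers 4:t
6(q) covers 5:t
7(u) covers 0:u
8(u) covers 7:u
9(u) covers 8:u
10(u) covers 9:u
floor of heap: 0:u, 1:q
completions by unplaced set U, small U first (add the entries for U minus each lowest piece of U):
  |U|=1: {6}:1  {10}:1
  |U|=2: {5,6}:1  {6,10}:2  {9,10}:1
  |U|=3: {4,5,6}:1  {5,6,10}:3  {6,9,10}:3  {8,9,10}:1
  |U|=4: {3,4,5,6}:1  {4,5,6,10}:4  {5,6,9,10}:6  {6,8,9,10}:4  {7,8,9,10}:1
  |U|=5: {0,7,8,9,10}:1  {2,3,4,5,6}:1  {3,4,5,6,10}:5  {4,5,6,9,10}:10  {5,6,8,9,10}:10  {6,7,8,9,10}:5
  |U|=6: {0,6,7,8,9,10}:6  {1,2,3,4,5,6}:1  {2,3,4,5,6,10}:6  {3,4,5,6,9,10}:15  {4,5,6,8,9,10}:20  {5,6,7,8,9,10}:15
  |U|=7: {0,5,6,7,8,9,10}:21  {1,2,3,4,5,6,10}:7  {2,3,4,5,6,9,10}:21  {3,4,5,6,8,9,10}:35  {4,5,6,7,8,9,10}:35
  |U|=8: {0,4,5,6,7,8,9,10}:56  {1,2,3,4,5,6,9,10}:28  {2,3,4,5,6,8,9,10}:56  {3,4,5,6,7,8,9,10}:70
  |U|=9: {0,3,4,5,6,7,8,9,10}:126  {1,2,3,4,5,6,8,9,10}:84  {2,3,4,5,6,7,8,9,10}:126
  start at 0(u): 210
  start at 1(q): 252
sum over floor = 462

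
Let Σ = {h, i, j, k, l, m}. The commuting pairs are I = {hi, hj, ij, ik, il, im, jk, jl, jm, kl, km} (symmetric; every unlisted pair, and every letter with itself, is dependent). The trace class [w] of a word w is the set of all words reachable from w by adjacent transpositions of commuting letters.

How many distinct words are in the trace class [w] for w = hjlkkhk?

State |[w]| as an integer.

piece 0:h — minimal
piece 1:j — minimal
piece 2:l rests on {0:h}
piece 3:k rests on {0:h}
piece 4:k rests on {3:k}
piece 5:h rests on {2:l, 4:k}
piece 6:k rests on {5:h}
minimal pieces: {0:h, 1:j}
ways to finish when only these pieces remain (= sum over removing one remaining piece with nothing left below it):
  1 left: {1}→1  {6}→1
  2 left: {1,6}→2  {5,6}→1
  3 left: {1,5,6}→3  {2,5,6}→1  {4,5,6}→1
  4 left: {1,2,5,6}→4  {1,4,5,6}→4  {2,4,5,6}→2  {3,4,5,6}→1
  5 left: {1,2,4,5,6}→10  {1,3,4,5,6}→5  {2,3,4,5,6}→3
  placing 0:h first → 18 extensions
  placing 1:j first → 3 extensions
total linear extensions = 21

21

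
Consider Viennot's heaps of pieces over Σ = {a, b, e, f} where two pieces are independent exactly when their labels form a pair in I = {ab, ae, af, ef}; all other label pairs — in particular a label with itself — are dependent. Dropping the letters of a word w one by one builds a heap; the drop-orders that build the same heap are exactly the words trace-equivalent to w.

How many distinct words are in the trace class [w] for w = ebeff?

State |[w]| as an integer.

3

0(e) covers ∅
1(b) covers 0:e
2(e) covers 1:b
3(f) covers 1:b
4(f) covers 3:f
floor of heap: 0:e
completions by unplaced set U, small U first (add the entries for U minus each lowest piece of U):
  |U|=1: {2}:1  {4}:1
  |U|=2: {2,4}:2  {3,4}:1
  |U|=3: {2,3,4}:3
  start at 0(e): 3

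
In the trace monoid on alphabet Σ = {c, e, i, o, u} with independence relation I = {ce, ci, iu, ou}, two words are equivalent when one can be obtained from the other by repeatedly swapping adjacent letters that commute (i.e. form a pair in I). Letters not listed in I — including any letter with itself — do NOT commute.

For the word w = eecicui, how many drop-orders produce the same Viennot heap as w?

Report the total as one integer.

31

#0=e has no predecessor
#1=e depends on [0:e]
#2=c has no predecessor
#3=i depends on [1:e]
#4=c depends on [2:c]
#5=u depends on [1:e, 4:c]
#6=i depends on [3:i]
sources: [0:e, 2:c]
N(rest) = Σ N(rest − s) over sources s of rest; N(one piece) = 1:
  size 1 → [5]=1  [6]=1
  size 2 → [3,6]=1  [4,5]=1  [5,6]=2
  size 3 → [2,4,5]=1  [3,5,6]=3  [4,5,6]=3
  size 4 → [1,3,5,6]=3  [2,4,5,6]=4  [3,4,5,6]=6
  size 5 → [0,1,3,5,6]=3  [1,3,4,5,6]=9  [2,3,4,5,6]=10
  first=0(e) contributes 19
  first=2(c) contributes 12
|[w]| = 31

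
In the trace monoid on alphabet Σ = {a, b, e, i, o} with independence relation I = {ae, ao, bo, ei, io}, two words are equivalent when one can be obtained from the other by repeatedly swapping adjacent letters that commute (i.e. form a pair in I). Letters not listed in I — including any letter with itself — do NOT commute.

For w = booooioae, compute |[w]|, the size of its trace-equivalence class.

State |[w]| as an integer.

83

#0=b has no predecessor
#1=o has no predecessor
#2=o depends on [1:o]
#3=o depends on [2:o]
#4=o depends on [3:o]
#5=i depends on [0:b]
#6=o depends on [4:o]
#7=a depends on [5:i]
#8=e depends on [0:b, 6:o]
sources: [0:b, 1:o]
N(rest) = Σ N(rest − s) over sources s of rest; N(one piece) = 1:
  size 1 → [7]=1  [8]=1
  size 2 → [5,7]=1  [6,8]=1  [7,8]=2
  size 3 → [4,6,8]=1  [5,7,8]=3  [6,7,8]=3
  size 4 → [0,5,7,8]=3  [3,4,6,8]=1  [4,6,7,8]=4  [5,6,7,8]=6
  size 5 → [0,5,6,7,8]=9  [2,3,4,6,8]=1  [3,4,6,7,8]=5  [4,5,6,7,8]=10
  size 6 → [0,4,5,6,7,8]=19  [1,2,3,4,6,8]=1  [2,3,4,6,7,8]=6  [3,4,5,6,7,8]=15
  size 7 → [0,3,4,5,6,7,8]=34  [1,2,3,4,6,7,8]=7  [2,3,4,5,6,7,8]=21
  first=0(b) contributes 28
  first=1(o) contributes 55
|[w]| = 83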